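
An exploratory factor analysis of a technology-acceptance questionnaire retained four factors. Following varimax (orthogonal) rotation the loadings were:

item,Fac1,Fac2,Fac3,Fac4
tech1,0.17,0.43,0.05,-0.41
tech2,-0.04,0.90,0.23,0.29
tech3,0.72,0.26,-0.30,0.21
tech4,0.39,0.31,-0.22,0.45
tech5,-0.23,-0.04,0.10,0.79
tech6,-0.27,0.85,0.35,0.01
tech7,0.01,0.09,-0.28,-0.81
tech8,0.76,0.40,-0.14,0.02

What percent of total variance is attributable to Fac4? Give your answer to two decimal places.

22.24%

SS loadings for Fac4 = (-0.41)² + 0.29² + 0.21² + 0.45² + 0.79² + 0.01² + (-0.81)² + 0.02² = 1.7795
With 8 standardized items, total variance = 8. Proportion = 1.7795/8 = 0.2224 → 22.24%.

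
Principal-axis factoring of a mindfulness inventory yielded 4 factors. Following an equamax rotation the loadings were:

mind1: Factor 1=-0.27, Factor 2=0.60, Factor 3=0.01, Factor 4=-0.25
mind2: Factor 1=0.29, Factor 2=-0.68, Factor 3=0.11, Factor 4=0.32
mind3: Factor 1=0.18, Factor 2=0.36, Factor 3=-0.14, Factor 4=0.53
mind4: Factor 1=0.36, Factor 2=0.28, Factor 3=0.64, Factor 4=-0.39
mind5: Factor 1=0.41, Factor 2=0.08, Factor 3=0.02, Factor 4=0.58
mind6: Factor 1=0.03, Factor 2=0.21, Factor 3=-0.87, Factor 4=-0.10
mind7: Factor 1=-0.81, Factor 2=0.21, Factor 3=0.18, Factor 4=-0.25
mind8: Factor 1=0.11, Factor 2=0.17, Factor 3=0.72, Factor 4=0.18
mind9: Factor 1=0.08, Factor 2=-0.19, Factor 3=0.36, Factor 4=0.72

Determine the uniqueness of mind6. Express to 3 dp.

0.188

h² = 0.03² + 0.21² + (-0.87)² + (-0.10)² = 0.0009 + 0.0441 + 0.7569 + 0.0100 = 0.8119
Uniqueness u² = 1 − h² = 1 − 0.8119 = 0.1881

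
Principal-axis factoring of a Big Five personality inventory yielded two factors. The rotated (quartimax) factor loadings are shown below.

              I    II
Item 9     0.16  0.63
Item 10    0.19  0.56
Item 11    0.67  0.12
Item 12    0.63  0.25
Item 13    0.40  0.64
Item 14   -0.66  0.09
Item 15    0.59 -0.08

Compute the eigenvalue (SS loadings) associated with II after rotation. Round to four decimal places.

1.2115

SS loadings for II = 0.63² + 0.56² + 0.12² + 0.25² + 0.64² + 0.09² + (-0.08)² = 0.3969 + 0.3136 + 0.0144 + 0.0625 + 0.4096 + 0.0081 + 0.0064 = 1.2115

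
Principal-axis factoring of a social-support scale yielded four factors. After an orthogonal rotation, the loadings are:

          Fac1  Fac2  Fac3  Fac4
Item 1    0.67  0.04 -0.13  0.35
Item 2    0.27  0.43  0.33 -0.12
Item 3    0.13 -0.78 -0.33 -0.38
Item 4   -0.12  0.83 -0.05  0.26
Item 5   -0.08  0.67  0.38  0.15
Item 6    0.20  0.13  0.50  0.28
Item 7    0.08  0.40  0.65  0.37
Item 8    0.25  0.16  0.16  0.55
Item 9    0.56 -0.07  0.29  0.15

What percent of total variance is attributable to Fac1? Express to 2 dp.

SS loadings for Fac1 = 0.67² + 0.27² + 0.13² + (-0.12)² + (-0.08)² + 0.20² + 0.08² + 0.25² + 0.56² = 0.9820
With 9 standardized items, total variance = 9. Proportion = 0.9820/9 = 0.1091 → 10.91%.

10.91%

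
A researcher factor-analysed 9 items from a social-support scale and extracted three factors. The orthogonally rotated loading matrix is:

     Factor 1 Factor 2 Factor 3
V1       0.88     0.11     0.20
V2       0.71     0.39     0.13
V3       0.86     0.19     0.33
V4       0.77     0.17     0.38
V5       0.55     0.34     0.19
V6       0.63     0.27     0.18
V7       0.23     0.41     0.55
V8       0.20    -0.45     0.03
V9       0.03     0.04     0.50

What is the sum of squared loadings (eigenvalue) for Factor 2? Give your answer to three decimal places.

0.790

SS loadings for Factor 2 = 0.11² + 0.39² + 0.19² + 0.17² + 0.34² + 0.27² + 0.41² + (-0.45)² + 0.04² = 0.0121 + 0.1521 + 0.0361 + 0.0289 + 0.1156 + 0.0729 + 0.1681 + 0.2025 + 0.0016 = 0.7899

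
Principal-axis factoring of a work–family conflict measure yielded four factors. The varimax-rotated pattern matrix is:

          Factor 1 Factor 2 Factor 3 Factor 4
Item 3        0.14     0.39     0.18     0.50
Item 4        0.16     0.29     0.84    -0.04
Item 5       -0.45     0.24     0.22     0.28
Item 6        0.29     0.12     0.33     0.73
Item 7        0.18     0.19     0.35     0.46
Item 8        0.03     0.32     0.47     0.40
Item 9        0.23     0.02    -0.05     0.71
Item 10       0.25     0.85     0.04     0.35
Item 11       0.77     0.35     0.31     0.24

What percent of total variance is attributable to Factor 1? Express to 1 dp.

SS loadings for Factor 1 = 0.14² + 0.16² + (-0.45)² + 0.29² + 0.18² + 0.03² + 0.23² + 0.25² + 0.77² = 1.0734
With 9 standardized items, total variance = 9. Proportion = 1.0734/9 = 0.1193 → 11.93%.

11.9%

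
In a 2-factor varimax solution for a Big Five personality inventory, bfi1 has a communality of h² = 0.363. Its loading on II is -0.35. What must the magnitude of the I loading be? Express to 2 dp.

Under orthogonal rotation h² = Σλ², so λ_I² = h² − (0.1225) = 0.363 − 0.1225 = 0.2405.
|λ| = √0.2405 = 0.4904.

0.49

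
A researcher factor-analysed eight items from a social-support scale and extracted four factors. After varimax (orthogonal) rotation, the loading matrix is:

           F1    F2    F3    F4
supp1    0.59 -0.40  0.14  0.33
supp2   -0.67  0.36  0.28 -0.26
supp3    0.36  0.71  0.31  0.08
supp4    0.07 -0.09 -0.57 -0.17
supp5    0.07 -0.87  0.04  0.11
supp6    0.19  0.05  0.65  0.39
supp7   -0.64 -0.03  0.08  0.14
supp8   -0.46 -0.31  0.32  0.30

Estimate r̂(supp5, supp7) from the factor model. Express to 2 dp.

-0.00

r̂ = Σ λ_i·λ_j across factors = (0.07)(-0.64) + (-0.87)(-0.03) + (0.04)(0.08) + (0.11)(0.14)
  = -0.0448 +0.0261 +0.0032 +0.0154 = -0.0001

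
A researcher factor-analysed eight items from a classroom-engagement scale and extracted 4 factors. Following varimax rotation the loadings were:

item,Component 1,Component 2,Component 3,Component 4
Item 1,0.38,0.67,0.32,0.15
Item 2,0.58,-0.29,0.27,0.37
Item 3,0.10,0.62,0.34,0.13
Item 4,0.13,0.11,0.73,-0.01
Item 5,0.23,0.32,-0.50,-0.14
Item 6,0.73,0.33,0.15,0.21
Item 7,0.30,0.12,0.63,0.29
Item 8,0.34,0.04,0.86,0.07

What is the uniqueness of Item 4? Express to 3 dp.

0.438

h² = 0.13² + 0.11² + 0.73² + (-0.01)² = 0.0169 + 0.0121 + 0.5329 + 0.0001 = 0.5620
Uniqueness u² = 1 − h² = 1 − 0.5620 = 0.4380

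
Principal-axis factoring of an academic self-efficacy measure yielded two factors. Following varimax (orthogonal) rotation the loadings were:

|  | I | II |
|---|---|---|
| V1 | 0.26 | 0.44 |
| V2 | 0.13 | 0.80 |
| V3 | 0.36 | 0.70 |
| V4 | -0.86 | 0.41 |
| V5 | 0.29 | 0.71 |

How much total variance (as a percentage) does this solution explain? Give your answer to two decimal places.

60.67%

Communalities: 0.2612, 0.6569, 0.6196, 0.9077, 0.5882; Σh² = 3.0336.
Total variance with 5 standardized items is 5, so the solution explains 3.0336/5 = 0.6067 = 60.67%.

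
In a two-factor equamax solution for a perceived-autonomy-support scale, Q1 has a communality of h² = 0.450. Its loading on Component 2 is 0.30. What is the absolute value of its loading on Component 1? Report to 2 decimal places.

Under orthogonal rotation h² = Σλ², so λ_Component 1² = h² − (0.0900) = 0.450 − 0.0900 = 0.3600.
|λ| = √0.3600 = 0.6000.

0.60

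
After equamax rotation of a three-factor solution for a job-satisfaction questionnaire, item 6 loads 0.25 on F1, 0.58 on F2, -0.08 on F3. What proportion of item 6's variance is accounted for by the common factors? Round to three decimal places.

h² = 0.25² + 0.58² + (-0.08)² = 0.0625 + 0.3364 + 0.0064 = 0.4053

0.405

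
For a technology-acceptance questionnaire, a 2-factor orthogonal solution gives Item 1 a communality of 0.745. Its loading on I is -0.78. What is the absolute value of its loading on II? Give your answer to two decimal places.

Under orthogonal rotation h² = Σλ², so λ_II² = h² − (0.6084) = 0.745 − 0.6084 = 0.1366.
|λ| = √0.1366 = 0.3696.

0.37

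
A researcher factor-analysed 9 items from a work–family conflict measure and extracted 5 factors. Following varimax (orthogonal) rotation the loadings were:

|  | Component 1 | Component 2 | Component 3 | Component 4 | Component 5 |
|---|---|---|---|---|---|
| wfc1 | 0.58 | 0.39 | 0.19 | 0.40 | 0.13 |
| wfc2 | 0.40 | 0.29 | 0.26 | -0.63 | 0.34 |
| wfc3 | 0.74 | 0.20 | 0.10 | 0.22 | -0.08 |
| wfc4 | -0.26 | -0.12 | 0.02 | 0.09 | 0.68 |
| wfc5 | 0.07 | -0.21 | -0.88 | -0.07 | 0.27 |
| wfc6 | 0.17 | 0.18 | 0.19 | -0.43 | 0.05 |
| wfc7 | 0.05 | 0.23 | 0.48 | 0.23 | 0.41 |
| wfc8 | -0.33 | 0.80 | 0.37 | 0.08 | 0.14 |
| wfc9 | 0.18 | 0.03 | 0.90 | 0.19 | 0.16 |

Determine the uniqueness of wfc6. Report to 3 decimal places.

0.715

h² = 0.17² + 0.18² + 0.19² + (-0.43)² + 0.05² = 0.0289 + 0.0324 + 0.0361 + 0.1849 + 0.0025 = 0.2848
Uniqueness u² = 1 − h² = 1 − 0.2848 = 0.7152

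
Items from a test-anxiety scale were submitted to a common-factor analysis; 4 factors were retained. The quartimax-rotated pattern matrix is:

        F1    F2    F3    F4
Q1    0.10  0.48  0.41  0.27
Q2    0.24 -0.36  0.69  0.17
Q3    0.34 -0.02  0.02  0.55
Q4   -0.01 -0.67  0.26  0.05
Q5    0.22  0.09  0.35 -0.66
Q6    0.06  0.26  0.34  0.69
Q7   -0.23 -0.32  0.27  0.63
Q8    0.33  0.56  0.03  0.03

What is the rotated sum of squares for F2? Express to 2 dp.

SS loadings for F2 = 0.48² + (-0.36)² + (-0.02)² + (-0.67)² + 0.09² + 0.26² + (-0.32)² + 0.56² = 0.2304 + 0.1296 + 0.0004 + 0.4489 + 0.0081 + 0.0676 + 0.1024 + 0.3136 = 1.3010

1.30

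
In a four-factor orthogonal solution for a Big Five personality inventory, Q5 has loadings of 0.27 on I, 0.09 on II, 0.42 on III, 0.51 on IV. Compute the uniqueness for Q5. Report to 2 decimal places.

h² = 0.27² + 0.09² + 0.42² + 0.51² = 0.0729 + 0.0081 + 0.1764 + 0.2601 = 0.5175
Uniqueness u² = 1 − h² = 1 − 0.5175 = 0.4825

0.48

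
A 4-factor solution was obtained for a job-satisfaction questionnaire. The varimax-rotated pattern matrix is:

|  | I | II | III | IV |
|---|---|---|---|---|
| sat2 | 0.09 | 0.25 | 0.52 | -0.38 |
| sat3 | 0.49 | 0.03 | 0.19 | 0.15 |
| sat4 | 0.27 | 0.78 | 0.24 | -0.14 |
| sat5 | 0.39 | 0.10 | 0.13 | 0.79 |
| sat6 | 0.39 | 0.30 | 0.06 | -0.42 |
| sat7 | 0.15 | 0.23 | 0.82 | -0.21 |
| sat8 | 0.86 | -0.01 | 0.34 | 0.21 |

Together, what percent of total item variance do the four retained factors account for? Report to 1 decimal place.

Communalities: 0.4854, 0.2996, 0.7585, 0.8031, 0.4221, 0.7919, 0.8994; Σh² = 4.4600.
Total variance with 7 standardized items is 7, so the solution explains 4.4600/7 = 0.6371 = 63.71%.

63.7%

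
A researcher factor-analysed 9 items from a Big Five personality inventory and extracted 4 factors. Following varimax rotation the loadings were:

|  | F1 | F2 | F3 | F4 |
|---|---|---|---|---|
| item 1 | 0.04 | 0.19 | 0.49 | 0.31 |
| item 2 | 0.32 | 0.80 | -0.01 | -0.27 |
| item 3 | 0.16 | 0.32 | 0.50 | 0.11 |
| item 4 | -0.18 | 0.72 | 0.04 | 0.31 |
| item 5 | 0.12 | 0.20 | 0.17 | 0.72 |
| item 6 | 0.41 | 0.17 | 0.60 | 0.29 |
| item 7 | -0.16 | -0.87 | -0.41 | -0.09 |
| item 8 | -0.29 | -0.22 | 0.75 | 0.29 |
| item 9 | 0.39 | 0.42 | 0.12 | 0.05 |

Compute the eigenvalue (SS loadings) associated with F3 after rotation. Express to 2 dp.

SS loadings for F3 = 0.49² + (-0.01)² + 0.50² + 0.04² + 0.17² + 0.60² + (-0.41)² + 0.75² + 0.12² = 0.2401 + 0.0001 + 0.2500 + 0.0016 + 0.0289 + 0.3600 + 0.1681 + 0.5625 + 0.0144 = 1.6257

1.63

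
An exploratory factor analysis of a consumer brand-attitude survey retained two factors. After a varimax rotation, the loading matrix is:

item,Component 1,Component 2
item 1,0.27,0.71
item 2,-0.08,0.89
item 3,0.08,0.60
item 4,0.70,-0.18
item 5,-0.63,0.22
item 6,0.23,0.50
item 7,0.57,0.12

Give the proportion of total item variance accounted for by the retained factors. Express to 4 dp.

0.4788

Communalities: 0.5770, 0.7985, 0.3664, 0.5224, 0.4453, 0.3029, 0.3393; Σh² = 3.3518.
Total variance with 7 standardized items is 7, so the solution explains 3.3518/7 = 0.4788.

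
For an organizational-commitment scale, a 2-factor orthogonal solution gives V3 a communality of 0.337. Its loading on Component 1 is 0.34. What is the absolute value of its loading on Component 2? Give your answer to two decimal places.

0.47

Under orthogonal rotation h² = Σλ², so λ_Component 2² = h² − (0.1156) = 0.337 − 0.1156 = 0.2214.
|λ| = √0.2214 = 0.4705.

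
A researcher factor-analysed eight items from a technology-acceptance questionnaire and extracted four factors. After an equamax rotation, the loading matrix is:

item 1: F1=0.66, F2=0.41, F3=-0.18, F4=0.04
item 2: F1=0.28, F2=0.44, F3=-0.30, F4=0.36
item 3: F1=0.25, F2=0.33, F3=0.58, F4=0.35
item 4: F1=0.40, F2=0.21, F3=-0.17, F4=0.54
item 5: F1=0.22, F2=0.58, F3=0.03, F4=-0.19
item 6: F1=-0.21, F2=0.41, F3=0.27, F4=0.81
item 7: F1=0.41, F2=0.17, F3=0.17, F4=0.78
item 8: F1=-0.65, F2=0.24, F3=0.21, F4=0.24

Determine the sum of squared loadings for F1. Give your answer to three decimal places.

SS loadings for F1 = 0.66² + 0.28² + 0.25² + 0.40² + 0.22² + (-0.21)² + 0.41² + (-0.65)² = 0.4356 + 0.0784 + 0.0625 + 0.1600 + 0.0484 + 0.0441 + 0.1681 + 0.4225 = 1.4196

1.420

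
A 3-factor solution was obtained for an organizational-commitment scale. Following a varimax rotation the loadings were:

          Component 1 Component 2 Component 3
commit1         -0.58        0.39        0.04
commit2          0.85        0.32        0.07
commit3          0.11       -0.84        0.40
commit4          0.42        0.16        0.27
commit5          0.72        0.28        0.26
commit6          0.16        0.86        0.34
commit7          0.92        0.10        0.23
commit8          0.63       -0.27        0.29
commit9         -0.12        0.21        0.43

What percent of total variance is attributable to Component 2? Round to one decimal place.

SS loadings for Component 2 = 0.39² + 0.32² + (-0.84)² + 0.16² + 0.28² + 0.86² + 0.10² + (-0.27)² + 0.21² = 1.9307
With 9 standardized items, total variance = 9. Proportion = 1.9307/9 = 0.2145 → 21.45%.

21.5%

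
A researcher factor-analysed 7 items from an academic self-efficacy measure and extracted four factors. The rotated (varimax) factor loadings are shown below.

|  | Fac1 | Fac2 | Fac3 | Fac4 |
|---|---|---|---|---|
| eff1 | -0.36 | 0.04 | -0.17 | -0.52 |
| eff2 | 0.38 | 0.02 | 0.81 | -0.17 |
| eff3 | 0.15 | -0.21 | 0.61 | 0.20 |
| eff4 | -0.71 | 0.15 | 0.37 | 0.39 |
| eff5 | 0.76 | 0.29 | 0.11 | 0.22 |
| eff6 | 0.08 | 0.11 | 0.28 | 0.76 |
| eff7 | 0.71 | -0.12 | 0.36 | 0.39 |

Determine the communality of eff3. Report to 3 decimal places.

0.479

h² = 0.15² + (-0.21)² + 0.61² + 0.20² = 0.0225 + 0.0441 + 0.3721 + 0.0400 = 0.4787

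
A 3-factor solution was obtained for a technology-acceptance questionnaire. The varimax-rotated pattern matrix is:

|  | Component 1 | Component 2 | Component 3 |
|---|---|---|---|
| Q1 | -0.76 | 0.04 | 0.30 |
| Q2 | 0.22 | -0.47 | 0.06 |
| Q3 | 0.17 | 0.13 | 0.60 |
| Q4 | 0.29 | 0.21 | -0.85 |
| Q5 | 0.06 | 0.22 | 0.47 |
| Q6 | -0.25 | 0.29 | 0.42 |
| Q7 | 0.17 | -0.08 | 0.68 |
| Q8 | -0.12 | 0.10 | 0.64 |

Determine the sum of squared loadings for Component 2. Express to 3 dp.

SS loadings for Component 2 = 0.04² + (-0.47)² + 0.13² + 0.21² + 0.22² + 0.29² + (-0.08)² + 0.10² = 0.0016 + 0.2209 + 0.0169 + 0.0441 + 0.0484 + 0.0841 + 0.0064 + 0.0100 = 0.4324

0.432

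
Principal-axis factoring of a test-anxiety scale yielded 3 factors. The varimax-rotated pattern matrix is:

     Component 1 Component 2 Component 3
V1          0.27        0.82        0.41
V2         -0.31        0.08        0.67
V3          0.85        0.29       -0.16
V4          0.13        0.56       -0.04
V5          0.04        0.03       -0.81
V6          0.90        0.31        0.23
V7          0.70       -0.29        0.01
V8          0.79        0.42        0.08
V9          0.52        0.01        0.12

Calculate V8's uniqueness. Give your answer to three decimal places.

0.193

h² = 0.79² + 0.42² + 0.08² = 0.6241 + 0.1764 + 0.0064 = 0.8069
Uniqueness u² = 1 − h² = 1 − 0.8069 = 0.1931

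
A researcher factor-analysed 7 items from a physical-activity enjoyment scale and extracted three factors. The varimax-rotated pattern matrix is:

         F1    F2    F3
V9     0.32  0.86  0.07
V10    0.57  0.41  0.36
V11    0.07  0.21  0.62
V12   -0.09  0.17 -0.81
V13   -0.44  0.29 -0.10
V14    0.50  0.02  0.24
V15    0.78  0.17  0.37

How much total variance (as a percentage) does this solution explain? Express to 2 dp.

56.66%

Communalities: 0.8469, 0.6226, 0.4334, 0.6931, 0.2877, 0.3080, 0.7742; Σh² = 3.9659.
Total variance with 7 standardized items is 7, so the solution explains 3.9659/7 = 0.5666 = 56.66%.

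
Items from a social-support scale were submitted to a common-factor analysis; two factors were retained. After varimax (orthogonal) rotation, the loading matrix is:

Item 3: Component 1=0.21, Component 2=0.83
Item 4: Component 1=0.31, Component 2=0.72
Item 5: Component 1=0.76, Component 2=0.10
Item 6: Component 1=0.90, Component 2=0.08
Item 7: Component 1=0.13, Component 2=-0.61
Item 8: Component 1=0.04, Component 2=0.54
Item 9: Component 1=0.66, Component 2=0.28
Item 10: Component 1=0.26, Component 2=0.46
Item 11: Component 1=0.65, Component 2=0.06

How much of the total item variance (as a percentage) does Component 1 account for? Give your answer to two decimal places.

SS loadings for Component 1 = 0.21² + 0.31² + 0.76² + 0.90² + 0.13² + 0.04² + 0.66² + 0.26² + 0.65² = 2.4720
With 9 standardized items, total variance = 9. Proportion = 2.4720/9 = 0.2747 → 27.47%.

27.47%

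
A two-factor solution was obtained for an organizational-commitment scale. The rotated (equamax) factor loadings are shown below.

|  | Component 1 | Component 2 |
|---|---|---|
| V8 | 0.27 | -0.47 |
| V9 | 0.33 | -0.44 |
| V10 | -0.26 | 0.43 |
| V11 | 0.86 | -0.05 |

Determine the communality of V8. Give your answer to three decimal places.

0.294

h² = 0.27² + (-0.47)² = 0.0729 + 0.2209 = 0.2938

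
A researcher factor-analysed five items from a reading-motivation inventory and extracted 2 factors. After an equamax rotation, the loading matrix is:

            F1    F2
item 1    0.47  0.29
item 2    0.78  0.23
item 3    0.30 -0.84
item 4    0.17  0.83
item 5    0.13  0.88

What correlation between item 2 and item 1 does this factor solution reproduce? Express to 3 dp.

0.433

r̂ = Σ λ_i·λ_j across factors = (0.78)(0.47) + (0.23)(0.29)
  = +0.3666 +0.0667 = 0.4333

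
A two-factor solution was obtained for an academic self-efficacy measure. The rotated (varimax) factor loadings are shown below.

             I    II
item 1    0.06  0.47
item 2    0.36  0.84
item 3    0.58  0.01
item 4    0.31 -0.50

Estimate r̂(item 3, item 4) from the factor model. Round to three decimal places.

0.175

r̂ = Σ λ_i·λ_j across factors = (0.58)(0.31) + (0.01)(-0.50)
  = +0.1798 -0.0050 = 0.1748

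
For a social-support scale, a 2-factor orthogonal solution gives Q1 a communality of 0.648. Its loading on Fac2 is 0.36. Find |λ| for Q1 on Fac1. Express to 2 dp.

Under orthogonal rotation h² = Σλ², so λ_Fac1² = h² − (0.1296) = 0.648 − 0.1296 = 0.5184.
|λ| = √0.5184 = 0.7200.

0.72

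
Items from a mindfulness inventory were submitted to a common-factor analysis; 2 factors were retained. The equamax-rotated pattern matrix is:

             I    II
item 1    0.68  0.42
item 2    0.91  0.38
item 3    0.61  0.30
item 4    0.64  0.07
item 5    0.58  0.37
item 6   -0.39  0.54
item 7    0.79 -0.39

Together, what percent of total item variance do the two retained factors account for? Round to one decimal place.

Communalities: 0.6388, 0.9725, 0.4621, 0.4145, 0.4733, 0.4437, 0.7762; Σh² = 4.1811.
Total variance with 7 standardized items is 7, so the solution explains 4.1811/7 = 0.5973 = 59.73%.

59.7%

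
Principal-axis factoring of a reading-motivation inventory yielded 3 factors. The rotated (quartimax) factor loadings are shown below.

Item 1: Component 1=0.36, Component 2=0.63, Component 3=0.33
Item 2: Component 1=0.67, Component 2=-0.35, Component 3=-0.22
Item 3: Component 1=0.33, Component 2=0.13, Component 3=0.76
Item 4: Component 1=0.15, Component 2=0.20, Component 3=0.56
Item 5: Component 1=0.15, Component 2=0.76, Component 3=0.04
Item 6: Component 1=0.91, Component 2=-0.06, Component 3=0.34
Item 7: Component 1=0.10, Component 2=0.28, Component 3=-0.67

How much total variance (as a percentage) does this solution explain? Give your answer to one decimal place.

SS loadings by factor: 1.5705, 1.2359, 1.6146; total = 4.4210.
Total variance with 7 standardized items is 7, so the solution explains 4.4210/7 = 0.6316 = 63.16%.

63.2%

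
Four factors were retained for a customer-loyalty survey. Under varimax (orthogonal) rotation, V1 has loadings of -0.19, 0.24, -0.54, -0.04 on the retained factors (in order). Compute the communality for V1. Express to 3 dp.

h² = (-0.19)² + 0.24² + (-0.54)² + (-0.04)² = 0.0361 + 0.0576 + 0.2916 + 0.0016 = 0.3869

0.387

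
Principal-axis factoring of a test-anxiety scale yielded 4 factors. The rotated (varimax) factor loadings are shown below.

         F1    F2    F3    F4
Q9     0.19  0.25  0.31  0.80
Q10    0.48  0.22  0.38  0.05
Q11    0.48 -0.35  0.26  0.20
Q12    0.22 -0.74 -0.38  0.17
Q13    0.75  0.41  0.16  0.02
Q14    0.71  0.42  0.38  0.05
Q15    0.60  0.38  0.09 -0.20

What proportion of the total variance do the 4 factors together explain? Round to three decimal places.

0.661

Communalities: 0.8347, 0.4257, 0.4605, 0.7693, 0.7566, 0.8274, 0.5525; Σh² = 4.6267.
Total variance with 7 standardized items is 7, so the solution explains 4.6267/7 = 0.6610.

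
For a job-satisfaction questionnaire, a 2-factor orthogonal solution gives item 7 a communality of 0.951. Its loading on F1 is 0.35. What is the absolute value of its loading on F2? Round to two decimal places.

0.91

Under orthogonal rotation h² = Σλ², so λ_F2² = h² − (0.1225) = 0.951 − 0.1225 = 0.8285.
|λ| = √0.8285 = 0.9102.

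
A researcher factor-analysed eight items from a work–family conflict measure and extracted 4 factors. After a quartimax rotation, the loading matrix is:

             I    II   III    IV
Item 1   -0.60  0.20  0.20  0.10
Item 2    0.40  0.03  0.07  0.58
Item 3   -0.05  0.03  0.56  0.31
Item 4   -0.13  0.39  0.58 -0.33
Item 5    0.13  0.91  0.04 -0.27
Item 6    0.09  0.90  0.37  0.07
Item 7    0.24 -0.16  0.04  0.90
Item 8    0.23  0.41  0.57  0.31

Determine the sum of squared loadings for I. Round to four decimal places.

SS loadings for I = (-0.60)² + 0.40² + (-0.05)² + (-0.13)² + 0.13² + 0.09² + 0.24² + 0.23² = 0.3600 + 0.1600 + 0.0025 + 0.0169 + 0.0169 + 0.0081 + 0.0576 + 0.0529 = 0.6749

0.6749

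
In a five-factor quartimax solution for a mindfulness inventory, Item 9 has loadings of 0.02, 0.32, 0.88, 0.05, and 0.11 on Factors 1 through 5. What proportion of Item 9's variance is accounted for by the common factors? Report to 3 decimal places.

0.892

h² = 0.02² + 0.32² + 0.88² + 0.05² + 0.11² = 0.0004 + 0.1024 + 0.7744 + 0.0025 + 0.0121 = 0.8918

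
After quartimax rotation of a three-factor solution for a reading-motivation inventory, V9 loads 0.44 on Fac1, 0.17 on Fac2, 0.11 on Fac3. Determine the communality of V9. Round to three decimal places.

0.235

h² = 0.44² + 0.17² + 0.11² = 0.1936 + 0.0289 + 0.0121 = 0.2346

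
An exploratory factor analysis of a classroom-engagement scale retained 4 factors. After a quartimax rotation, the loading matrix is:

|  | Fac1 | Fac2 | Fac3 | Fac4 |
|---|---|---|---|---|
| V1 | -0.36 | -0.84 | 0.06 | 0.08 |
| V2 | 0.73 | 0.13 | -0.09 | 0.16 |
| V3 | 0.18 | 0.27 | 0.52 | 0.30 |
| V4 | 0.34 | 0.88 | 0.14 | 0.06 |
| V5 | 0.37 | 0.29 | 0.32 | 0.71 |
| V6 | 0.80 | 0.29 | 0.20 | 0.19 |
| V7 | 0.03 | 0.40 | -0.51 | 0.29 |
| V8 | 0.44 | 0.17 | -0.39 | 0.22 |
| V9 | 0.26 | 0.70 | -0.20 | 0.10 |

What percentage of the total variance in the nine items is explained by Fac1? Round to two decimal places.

SS loadings for Fac1 = (-0.36)² + 0.73² + 0.18² + 0.34² + 0.37² + 0.80² + 0.03² + 0.44² + 0.26² = 1.8495
With 9 standardized items, total variance = 9. Proportion = 1.8495/9 = 0.2055 → 20.55%.

20.55%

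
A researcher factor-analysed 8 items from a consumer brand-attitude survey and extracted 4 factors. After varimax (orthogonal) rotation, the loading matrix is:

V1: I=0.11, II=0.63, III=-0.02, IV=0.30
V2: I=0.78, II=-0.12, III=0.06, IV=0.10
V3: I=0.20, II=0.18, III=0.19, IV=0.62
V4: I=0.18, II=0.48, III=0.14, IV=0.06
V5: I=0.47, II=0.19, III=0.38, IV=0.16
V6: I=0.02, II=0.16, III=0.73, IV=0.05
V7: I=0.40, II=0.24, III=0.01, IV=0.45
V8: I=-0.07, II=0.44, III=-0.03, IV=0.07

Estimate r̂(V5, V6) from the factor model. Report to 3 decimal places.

0.325

r̂ = Σ λ_i·λ_j across factors = (0.47)(0.02) + (0.19)(0.16) + (0.38)(0.73) + (0.16)(0.05)
  = +0.0094 +0.0304 +0.2774 +0.0080 = 0.3252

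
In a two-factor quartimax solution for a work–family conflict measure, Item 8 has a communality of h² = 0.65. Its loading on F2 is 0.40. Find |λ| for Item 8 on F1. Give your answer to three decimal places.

Under orthogonal rotation h² = Σλ², so λ_F1² = h² − (0.1600) = 0.65 − 0.1600 = 0.4900.
|λ| = √0.4900 = 0.7000.

0.700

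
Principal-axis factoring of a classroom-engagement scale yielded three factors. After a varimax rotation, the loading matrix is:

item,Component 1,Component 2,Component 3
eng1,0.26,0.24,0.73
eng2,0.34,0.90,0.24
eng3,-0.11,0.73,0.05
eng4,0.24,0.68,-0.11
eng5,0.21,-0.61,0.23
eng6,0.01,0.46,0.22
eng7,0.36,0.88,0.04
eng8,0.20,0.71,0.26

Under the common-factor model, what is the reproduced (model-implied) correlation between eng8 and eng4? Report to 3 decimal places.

0.502

r̂ = Σ λ_i·λ_j across factors = (0.20)(0.24) + (0.71)(0.68) + (0.26)(-0.11)
  = +0.0480 +0.4828 -0.0286 = 0.5022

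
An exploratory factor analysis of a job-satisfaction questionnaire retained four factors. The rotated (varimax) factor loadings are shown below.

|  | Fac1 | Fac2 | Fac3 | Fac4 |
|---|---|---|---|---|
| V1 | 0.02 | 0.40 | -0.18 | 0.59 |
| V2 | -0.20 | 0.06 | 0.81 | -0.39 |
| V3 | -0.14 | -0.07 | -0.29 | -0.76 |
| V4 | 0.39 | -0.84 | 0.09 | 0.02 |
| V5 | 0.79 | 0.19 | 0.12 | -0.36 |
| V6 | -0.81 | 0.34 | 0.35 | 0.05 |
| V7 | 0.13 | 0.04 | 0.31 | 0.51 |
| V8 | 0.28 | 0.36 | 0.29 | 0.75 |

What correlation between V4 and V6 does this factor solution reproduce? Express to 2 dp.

-0.57

r̂ = Σ λ_i·λ_j across factors = (0.39)(-0.81) + (-0.84)(0.34) + (0.09)(0.35) + (0.02)(0.05)
  = -0.3159 -0.2856 +0.0315 +0.0010 = -0.5690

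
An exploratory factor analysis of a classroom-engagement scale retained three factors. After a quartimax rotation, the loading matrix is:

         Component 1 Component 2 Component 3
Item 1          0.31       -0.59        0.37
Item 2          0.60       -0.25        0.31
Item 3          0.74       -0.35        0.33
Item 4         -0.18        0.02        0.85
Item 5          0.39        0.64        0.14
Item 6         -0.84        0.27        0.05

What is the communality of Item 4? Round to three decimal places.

h² = (-0.18)² + 0.02² + 0.85² = 0.0324 + 0.0004 + 0.7225 = 0.7553

0.755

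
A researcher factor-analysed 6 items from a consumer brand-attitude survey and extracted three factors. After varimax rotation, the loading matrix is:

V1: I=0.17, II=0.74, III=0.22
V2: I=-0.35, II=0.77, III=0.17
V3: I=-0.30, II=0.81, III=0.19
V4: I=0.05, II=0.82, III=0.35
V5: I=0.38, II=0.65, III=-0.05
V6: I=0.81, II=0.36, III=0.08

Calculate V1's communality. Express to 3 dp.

0.625

h² = 0.17² + 0.74² + 0.22² = 0.0289 + 0.5476 + 0.0484 = 0.6249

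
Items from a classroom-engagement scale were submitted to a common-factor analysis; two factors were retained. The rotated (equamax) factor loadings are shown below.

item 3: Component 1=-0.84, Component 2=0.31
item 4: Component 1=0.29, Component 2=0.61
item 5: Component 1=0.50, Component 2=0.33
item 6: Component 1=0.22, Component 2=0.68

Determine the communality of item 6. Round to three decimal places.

h² = 0.22² + 0.68² = 0.0484 + 0.4624 = 0.5108

0.511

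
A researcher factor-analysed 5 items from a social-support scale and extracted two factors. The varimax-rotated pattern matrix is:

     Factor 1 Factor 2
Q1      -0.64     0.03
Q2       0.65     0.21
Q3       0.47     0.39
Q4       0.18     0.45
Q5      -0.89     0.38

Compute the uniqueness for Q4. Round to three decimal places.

0.765

h² = 0.18² + 0.45² = 0.0324 + 0.2025 = 0.2349
Uniqueness u² = 1 − h² = 1 − 0.2349 = 0.7651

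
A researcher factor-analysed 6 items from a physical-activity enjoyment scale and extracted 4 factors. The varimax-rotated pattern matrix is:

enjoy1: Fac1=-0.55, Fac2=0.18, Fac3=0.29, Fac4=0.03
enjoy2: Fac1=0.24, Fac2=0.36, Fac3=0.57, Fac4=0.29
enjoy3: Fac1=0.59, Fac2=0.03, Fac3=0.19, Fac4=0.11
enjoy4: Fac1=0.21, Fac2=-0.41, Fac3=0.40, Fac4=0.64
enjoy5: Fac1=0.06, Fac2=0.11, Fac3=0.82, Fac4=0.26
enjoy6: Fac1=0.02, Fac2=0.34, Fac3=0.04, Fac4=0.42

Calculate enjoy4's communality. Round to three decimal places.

0.782

h² = 0.21² + (-0.41)² + 0.40² + 0.64² = 0.0441 + 0.1681 + 0.1600 + 0.4096 = 0.7818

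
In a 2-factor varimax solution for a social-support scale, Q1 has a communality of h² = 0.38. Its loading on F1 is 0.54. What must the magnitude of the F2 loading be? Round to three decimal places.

Under orthogonal rotation h² = Σλ², so λ_F2² = h² − (0.2916) = 0.38 − 0.2916 = 0.0884.
|λ| = √0.0884 = 0.2973.

0.297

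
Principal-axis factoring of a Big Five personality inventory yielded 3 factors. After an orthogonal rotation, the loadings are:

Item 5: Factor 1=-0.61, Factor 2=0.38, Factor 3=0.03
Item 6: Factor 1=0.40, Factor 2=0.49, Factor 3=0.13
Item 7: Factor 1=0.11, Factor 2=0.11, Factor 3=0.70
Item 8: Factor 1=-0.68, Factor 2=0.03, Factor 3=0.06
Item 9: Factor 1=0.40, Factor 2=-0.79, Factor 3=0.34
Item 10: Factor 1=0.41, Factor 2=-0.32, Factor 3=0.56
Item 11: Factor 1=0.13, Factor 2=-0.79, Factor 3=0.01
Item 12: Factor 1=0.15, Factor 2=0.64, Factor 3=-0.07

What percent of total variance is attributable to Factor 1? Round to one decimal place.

17.2%

SS loadings for Factor 1 = (-0.61)² + 0.40² + 0.11² + (-0.68)² + 0.40² + 0.41² + 0.13² + 0.15² = 1.3741
With 8 standardized items, total variance = 8. Proportion = 1.3741/8 = 0.1718 → 17.18%.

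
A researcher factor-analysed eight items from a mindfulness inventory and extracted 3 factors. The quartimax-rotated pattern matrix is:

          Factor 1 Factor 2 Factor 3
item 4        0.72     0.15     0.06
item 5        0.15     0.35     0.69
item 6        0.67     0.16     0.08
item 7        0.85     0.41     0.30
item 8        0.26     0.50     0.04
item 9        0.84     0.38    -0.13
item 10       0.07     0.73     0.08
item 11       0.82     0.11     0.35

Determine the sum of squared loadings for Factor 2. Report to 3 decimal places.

1.278

SS loadings for Factor 2 = 0.15² + 0.35² + 0.16² + 0.41² + 0.50² + 0.38² + 0.73² + 0.11² = 0.0225 + 0.1225 + 0.0256 + 0.1681 + 0.2500 + 0.1444 + 0.5329 + 0.0121 = 1.2781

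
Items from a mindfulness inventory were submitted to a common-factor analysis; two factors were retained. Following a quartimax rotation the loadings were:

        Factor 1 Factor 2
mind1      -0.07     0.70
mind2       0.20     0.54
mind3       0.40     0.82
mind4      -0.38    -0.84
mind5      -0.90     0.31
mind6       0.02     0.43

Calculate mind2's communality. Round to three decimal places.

0.332

h² = 0.20² + 0.54² = 0.0400 + 0.2916 = 0.3316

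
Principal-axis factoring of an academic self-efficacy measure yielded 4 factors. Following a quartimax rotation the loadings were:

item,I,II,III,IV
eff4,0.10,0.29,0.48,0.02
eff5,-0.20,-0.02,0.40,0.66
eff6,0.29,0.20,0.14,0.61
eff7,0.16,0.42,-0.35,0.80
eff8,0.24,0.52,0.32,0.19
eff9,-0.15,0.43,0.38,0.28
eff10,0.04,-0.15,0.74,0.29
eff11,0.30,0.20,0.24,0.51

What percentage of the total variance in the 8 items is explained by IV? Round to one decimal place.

23.8%

SS loadings for IV = 0.02² + 0.66² + 0.61² + 0.80² + 0.19² + 0.28² + 0.29² + 0.51² = 1.9068
With 8 standardized items, total variance = 8. Proportion = 1.9068/8 = 0.2384 → 23.84%.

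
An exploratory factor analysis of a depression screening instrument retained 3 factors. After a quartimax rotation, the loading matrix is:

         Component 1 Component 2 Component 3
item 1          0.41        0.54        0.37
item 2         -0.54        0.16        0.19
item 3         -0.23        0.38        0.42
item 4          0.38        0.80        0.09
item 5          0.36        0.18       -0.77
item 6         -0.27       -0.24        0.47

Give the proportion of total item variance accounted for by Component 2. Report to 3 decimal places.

0.199

SS loadings for Component 2 = 0.54² + 0.16² + 0.38² + 0.80² + 0.18² + (-0.24)² = 1.1916
Proportion of variance = 1.1916 / 6 = 0.1986.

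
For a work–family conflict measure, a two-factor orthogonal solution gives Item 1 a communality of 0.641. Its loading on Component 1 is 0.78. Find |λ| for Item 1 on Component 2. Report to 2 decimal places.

0.18

Under orthogonal rotation h² = Σλ², so λ_Component 2² = h² − (0.6084) = 0.641 − 0.6084 = 0.0326.
|λ| = √0.0326 = 0.1806.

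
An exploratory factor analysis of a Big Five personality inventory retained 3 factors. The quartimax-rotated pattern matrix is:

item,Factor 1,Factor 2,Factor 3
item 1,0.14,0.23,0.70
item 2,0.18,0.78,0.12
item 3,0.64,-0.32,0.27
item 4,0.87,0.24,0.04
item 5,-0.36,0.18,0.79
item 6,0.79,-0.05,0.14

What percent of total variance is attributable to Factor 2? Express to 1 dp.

14.3%

SS loadings for Factor 2 = 0.23² + 0.78² + (-0.32)² + 0.24² + 0.18² + (-0.05)² = 0.8562
With 6 standardized items, total variance = 6. Proportion = 0.8562/6 = 0.1427 → 14.27%.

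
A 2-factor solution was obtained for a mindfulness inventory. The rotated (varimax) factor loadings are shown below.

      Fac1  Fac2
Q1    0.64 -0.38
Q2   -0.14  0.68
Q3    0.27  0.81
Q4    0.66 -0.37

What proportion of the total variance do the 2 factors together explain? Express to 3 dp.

0.584

SS loadings by factor: 0.9377, 1.3998; total = 2.3375.
Total variance with 4 standardized items is 4, so the solution explains 2.3375/4 = 0.5844.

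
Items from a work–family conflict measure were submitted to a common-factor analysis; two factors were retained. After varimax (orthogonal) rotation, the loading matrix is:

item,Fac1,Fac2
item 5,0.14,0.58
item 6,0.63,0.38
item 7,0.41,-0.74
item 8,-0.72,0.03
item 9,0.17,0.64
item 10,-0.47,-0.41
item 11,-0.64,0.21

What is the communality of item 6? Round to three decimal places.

h² = 0.63² + 0.38² = 0.3969 + 0.1444 = 0.5413

0.541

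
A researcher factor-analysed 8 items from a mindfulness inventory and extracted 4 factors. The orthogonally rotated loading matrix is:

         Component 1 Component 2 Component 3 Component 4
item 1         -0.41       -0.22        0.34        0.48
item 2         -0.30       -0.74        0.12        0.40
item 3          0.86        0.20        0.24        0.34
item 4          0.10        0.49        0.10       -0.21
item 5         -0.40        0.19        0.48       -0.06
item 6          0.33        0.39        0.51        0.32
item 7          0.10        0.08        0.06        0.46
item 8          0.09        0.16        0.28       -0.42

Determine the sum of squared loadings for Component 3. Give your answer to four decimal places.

SS loadings for Component 3 = 0.34² + 0.12² + 0.24² + 0.10² + 0.48² + 0.51² + 0.06² + 0.28² = 0.1156 + 0.0144 + 0.0576 + 0.0100 + 0.2304 + 0.2601 + 0.0036 + 0.0784 = 0.7701

0.7701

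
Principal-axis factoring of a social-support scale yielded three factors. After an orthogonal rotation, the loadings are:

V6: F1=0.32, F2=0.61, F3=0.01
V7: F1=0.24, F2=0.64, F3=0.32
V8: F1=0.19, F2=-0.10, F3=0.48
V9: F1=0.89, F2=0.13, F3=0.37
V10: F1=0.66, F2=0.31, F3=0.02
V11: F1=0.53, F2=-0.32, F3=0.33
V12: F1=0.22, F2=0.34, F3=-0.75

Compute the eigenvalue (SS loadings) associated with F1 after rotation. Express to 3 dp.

SS loadings for F1 = 0.32² + 0.24² + 0.19² + 0.89² + 0.66² + 0.53² + 0.22² = 0.1024 + 0.0576 + 0.0361 + 0.7921 + 0.4356 + 0.2809 + 0.0484 = 1.7531

1.753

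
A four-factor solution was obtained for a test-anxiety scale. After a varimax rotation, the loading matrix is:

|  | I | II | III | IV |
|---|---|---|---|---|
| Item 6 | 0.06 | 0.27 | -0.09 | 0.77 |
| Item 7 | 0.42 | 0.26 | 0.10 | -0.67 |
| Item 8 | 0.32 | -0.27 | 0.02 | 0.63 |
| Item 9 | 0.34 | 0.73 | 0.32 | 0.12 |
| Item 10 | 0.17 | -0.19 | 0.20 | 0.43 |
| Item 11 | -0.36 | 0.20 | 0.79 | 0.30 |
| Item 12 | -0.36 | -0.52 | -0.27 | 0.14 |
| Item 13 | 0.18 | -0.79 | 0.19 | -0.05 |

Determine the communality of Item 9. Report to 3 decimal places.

0.765

h² = 0.34² + 0.73² + 0.32² + 0.12² = 0.1156 + 0.5329 + 0.1024 + 0.0144 = 0.7653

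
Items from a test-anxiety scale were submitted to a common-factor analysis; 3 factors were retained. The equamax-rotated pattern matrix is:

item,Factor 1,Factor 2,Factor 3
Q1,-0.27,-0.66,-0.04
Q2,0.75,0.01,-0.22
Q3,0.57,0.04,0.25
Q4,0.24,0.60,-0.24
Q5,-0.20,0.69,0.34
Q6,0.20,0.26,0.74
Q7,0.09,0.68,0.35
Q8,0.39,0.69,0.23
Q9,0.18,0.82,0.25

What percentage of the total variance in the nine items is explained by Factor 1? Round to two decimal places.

SS loadings for Factor 1 = (-0.27)² + 0.75² + 0.57² + 0.24² + (-0.20)² + 0.20² + 0.09² + 0.39² + 0.18² = 1.2905
With 9 standardized items, total variance = 9. Proportion = 1.2905/9 = 0.1434 → 14.34%.

14.34%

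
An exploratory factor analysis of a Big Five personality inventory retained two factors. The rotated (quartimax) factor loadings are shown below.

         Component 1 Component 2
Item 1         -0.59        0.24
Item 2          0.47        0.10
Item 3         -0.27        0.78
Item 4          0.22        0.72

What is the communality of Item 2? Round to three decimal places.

0.231

h² = 0.47² + 0.10² = 0.2209 + 0.0100 = 0.2309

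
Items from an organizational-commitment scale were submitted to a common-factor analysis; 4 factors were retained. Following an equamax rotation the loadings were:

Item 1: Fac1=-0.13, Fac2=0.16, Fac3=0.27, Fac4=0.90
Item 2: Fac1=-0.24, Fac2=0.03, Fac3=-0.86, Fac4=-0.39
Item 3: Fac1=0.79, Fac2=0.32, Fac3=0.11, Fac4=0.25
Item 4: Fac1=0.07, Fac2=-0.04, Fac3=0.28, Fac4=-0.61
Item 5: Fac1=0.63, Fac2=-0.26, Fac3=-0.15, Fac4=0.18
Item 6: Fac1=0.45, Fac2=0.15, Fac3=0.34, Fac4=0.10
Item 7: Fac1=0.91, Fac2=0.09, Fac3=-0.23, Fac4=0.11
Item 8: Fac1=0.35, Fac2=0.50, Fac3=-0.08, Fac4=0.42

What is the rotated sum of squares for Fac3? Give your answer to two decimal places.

1.10

SS loadings for Fac3 = 0.27² + (-0.86)² + 0.11² + 0.28² + (-0.15)² + 0.34² + (-0.23)² + (-0.08)² = 0.0729 + 0.7396 + 0.0121 + 0.0784 + 0.0225 + 0.1156 + 0.0529 + 0.0064 = 1.1004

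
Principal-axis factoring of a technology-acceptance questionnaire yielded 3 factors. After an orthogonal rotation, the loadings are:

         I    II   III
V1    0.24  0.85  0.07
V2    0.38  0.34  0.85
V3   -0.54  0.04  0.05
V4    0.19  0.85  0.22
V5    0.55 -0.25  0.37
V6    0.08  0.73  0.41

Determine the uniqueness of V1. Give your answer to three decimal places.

0.215

h² = 0.24² + 0.85² + 0.07² = 0.0576 + 0.7225 + 0.0049 = 0.7850
Uniqueness u² = 1 − h² = 1 − 0.7850 = 0.2150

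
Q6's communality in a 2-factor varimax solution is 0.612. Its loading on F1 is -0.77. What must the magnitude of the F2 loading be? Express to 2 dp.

0.14

Under orthogonal rotation h² = Σλ², so λ_F2² = h² − (0.5929) = 0.612 − 0.5929 = 0.0191.
|λ| = √0.0191 = 0.1382.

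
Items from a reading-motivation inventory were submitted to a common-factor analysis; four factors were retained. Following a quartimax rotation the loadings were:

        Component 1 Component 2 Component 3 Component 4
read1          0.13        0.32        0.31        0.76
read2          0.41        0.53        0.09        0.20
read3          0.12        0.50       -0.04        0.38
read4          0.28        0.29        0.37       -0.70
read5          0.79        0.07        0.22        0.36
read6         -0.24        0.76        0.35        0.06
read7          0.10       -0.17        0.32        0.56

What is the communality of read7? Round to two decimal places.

0.45

h² = 0.10² + (-0.17)² + 0.32² + 0.56² = 0.0100 + 0.0289 + 0.1024 + 0.3136 = 0.4549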